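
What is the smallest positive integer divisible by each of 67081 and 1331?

gcd first: 67081 = 50·1331 + 531; 1331 = 2·531 + 269; 531 = 1·269 + 262; 269 = 1·262 + 7; 262 = 37·7 + 3; 7 = 2·3 + 1; 3 = 3·1 + 0 → gcd = 1
lcm = 67081·1331/gcd = 89284811/1 = 89284811

89284811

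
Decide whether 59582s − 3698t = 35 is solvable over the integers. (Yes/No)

By Bézout, 59582s − 3698t = 35 has integer solutions iff gcd(59582, 3698) | 35.
Euclid: 59582 = 16·3698 + 414; 3698 = 8·414 + 386; 414 = 1·386 + 28; 386 = 13·28 + 22; 28 = 1·22 + 6; 22 = 3·6 + 4; 6 = 1·4 + 2; 4 = 2·2 + 0. gcd = 2; 35 mod 2 = 1. No.

No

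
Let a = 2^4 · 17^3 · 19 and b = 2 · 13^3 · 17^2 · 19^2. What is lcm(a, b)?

62345341136

max exponent per prime: 2^4 · 13^3 · 17^3 · 19^2 = 62345341136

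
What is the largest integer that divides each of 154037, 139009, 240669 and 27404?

221

gcd(154037, 139009): 154037 = 1·139009 + 15028; 139009 = 9·15028 + 3757; 15028 = 4·3757 + 0 → 3757
gcd(3757, 240669): 240669 = 64·3757 + 221; 3757 = 17·221 + 0 → 221
gcd(221, 27404): 27404 = 124·221 + 0 → 221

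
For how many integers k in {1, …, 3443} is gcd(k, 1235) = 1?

2409

Prime factors of 1235: 5, 13, 19. Count integers ≤ 3443 divisible by none of them.
By inclusion–exclusion: 3443 − ⌊3443/5⌋ − ⌊3443/13⌋ − ⌊3443/19⌋ + ⌊3443/65⌋ + ⌊3443/95⌋ + ⌊3443/247⌋ − ⌊3443/1235⌋ = 2409.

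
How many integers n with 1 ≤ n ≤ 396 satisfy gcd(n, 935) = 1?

Prime factors of 935: 5, 11, 17. Count integers ≤ 396 divisible by none of them.
By inclusion–exclusion: 396 − ⌊396/5⌋ − ⌊396/11⌋ − ⌊396/17⌋ + ⌊396/55⌋ + ⌊396/85⌋ + ⌊396/187⌋ − ⌊396/935⌋ = 271.

271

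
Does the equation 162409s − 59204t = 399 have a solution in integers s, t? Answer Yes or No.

By Bézout, 162409s − 59204t = 399 has integer solutions iff gcd(162409, 59204) | 399.
Euclid: 162409 = 2·59204 + 44001; 59204 = 1·44001 + 15203; 44001 = 2·15203 + 13595; 15203 = 1·13595 + 1608; 13595 = 8·1608 + 731; 1608 = 2·731 + 146; 731 = 5·146 + 1; 146 = 146·1 + 0. gcd = 1; 399 mod 1 = 0. Yes.

Yes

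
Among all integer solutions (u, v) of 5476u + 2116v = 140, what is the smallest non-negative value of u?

507

gcd(5476, 2116) = 4 (Euclid: 5476 = 2·2116 + 1244; 2116 = 1·1244 + 872; 1244 = 1·872 + 372; 872 = 2·372 + 128; 372 = 2·128 + 116; 128 = 1·116 + 12; 116 = 9·12 + 8; 12 = 1·8 + 4; 8 = 2·4 + 0), and 4 | 140.
Extended Euclid: 5476·(-182) + 2116·(471) = 4. Scale by 35: u₀ = -6370.
General solution u = u₀ + 529t; reducing mod 529 gives u = 507 (and v = -1312).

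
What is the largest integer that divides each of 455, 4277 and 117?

13

gcd(455, 4277): 4277 = 9·455 + 182; 455 = 2·182 + 91; 182 = 2·91 + 0 → 91
gcd(91, 117): 117 = 1·91 + 26; 91 = 3·26 + 13; 26 = 2·13 + 0 → 13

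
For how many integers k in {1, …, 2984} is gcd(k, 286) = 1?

286 = 2·11·13. Inclusion–exclusion on these primes:
2984 − ⌊2984/2⌋ − ⌊2984/11⌋ − ⌊2984/13⌋ + ⌊2984/22⌋ + ⌊2984/26⌋ + ⌊2984/143⌋ − ⌊2984/286⌋ = 1251

1251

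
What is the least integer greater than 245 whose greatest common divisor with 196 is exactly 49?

343

196 = 49·4. Any k with gcd(k, 196) = 49 is a multiple of 49, say 49s, with s coprime to 4.
Need s > 245/49, so s ≥ 6. First s ≥ 6 with gcd(s, 4) = 1 is s = 7. Thus k = 49·7 = 343.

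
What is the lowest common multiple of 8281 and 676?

33124

8281 = 7² · 13²; 676 = 2² · 13²
max exponents: 2² · 7² · 13² = 33124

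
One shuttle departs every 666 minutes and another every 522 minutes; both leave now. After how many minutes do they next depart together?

gcd first: 666 = 1·522 + 144; 522 = 3·144 + 90; 144 = 1·90 + 54; 90 = 1·54 + 36; 54 = 1·36 + 18; 36 = 2·18 + 0 → gcd = 18
lcm = 666·522/gcd = 347652/18 = 19314

19314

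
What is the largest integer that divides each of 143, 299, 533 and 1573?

13

gcd(143, 299): 299 = 2·143 + 13; 143 = 11·13 + 0 → 13
gcd(13, 533): 533 = 41·13 + 0 → 13
gcd(13, 1573): 1573 = 121·13 + 0 → 13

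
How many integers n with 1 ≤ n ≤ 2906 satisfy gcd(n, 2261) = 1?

2261 = 7·17·19. Inclusion–exclusion on these primes:
2906 − ⌊2906/7⌋ − ⌊2906/17⌋ − ⌊2906/19⌋ + ⌊2906/119⌋ + ⌊2906/133⌋ + ⌊2906/323⌋ − ⌊2906/2261⌋ = 2221

2221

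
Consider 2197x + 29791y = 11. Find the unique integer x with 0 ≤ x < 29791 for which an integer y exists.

4190

gcd(2197, 29791) = 1 (Euclid: 29791 = 13·2197 + 1230; 2197 = 1·1230 + 967; 1230 = 1·967 + 263; 967 = 3·263 + 178; 263 = 1·178 + 85; 178 = 2·85 + 8; 85 = 10·8 + 5; 8 = 1·5 + 3; 5 = 1·3 + 2; 3 = 1·2 + 1; 2 = 2·1 + 0), and 1 | 11.
Extended Euclid: 2197·(11214) + 29791·(-827) = 1. Scale by 11: x₀ = 123354.
General solution x = x₀ + 29791t; reducing mod 29791 gives x = 4190 (and y = -309).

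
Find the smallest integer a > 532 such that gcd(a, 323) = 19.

551

Multiples of 19 above 532: 19·29, 19·30, … . Need the cofactor coprime to 323/19 = 17.
Checking s = 29, 30, … the first with gcd(s, 17) = 1 is s = 29, giving 551.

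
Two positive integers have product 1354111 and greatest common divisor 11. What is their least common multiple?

123101

For any two positive integers, gcd × lcm equals their product. Hence lcm = 1354111 / 11 = 123101.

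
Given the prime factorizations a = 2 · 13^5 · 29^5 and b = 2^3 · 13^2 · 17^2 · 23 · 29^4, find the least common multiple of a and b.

max exponent per prime: 2^3 · 13^5 · 17^2 · 23 · 29^5 = 404969594123856632

404969594123856632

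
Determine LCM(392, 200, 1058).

5184200

392 = 2³ · 7²; 200 = 2³ · 5²; 1058 = 2 · 23²
lcm takes max exponent of each prime: 2³ · 5² · 7² · 23² = 5184200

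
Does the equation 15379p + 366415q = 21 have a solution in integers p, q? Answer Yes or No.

Yes

gcd(15379, 366415): 366415 = 23·15379 + 12698; 15379 = 1·12698 + 2681; 12698 = 4·2681 + 1974; 2681 = 1·1974 + 707; 1974 = 2·707 + 560; 707 = 1·560 + 147; 560 = 3·147 + 119; 147 = 1·119 + 28; 119 = 4·28 + 7; 28 = 4·7 + 0 → 7
7 divides 21, so a solution exists.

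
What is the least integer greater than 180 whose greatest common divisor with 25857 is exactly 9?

25857 = 9·2873. Any t with gcd(t, 25857) = 9 is a multiple of 9, say 9s, with s coprime to 2873.
Need s > 180/9, so s ≥ 21. First s ≥ 21 with gcd(s, 2873) = 1 is s = 21. Thus t = 9·21 = 189.

189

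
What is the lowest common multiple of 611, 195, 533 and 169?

4884945

611 = 13 · 47; 195 = 3 · 5 · 13; 533 = 13 · 41; 169 = 13²
lcm takes max exponent of each prime: 3 · 5 · 13² · 41 · 47 = 4884945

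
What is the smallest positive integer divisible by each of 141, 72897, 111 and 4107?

99795993

lcm(141, 72897) = 141·72897/gcd = 10278477/141 = 72897
lcm(72897, 111) = 72897·111/gcd = 8091567/3 = 2697189
lcm(2697189, 4107) = 2697189·4107/gcd = 11077355223/111 = 99795993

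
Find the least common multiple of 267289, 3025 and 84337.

267289 = 11² · 47²; 3025 = 5² · 11²; 84337 = 11² · 17 · 41
lcm takes max exponent of each prime: 5² · 11² · 17 · 41 · 47² = 4657510825

4657510825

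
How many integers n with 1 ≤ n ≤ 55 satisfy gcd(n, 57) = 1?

35

57 = 3·19. Inclusion–exclusion on these primes:
55 − ⌊55/3⌋ − ⌊55/19⌋ + ⌊55/57⌋ = 35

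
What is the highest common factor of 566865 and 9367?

323

566865 = 3³ · 5 · 13 · 17 · 19
9367 = 17 · 19 · 29
Common: 17 · 19 = 323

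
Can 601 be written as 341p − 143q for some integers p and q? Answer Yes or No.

No

gcd(341, 143): 341 = 2·143 + 55; 143 = 2·55 + 33; 55 = 1·33 + 22; 33 = 1·22 + 11; 22 = 2·11 + 0 → 11
11 does not divide 601, so a solution does not exist.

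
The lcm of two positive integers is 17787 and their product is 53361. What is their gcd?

3

From gcd × lcm = uv: gcd = 53361 / 17787 = 3.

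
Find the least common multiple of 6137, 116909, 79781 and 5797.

14391614809

lcm(6137, 116909) = 6137·116909/gcd = 717470533/17 = 42204149
lcm(42204149, 79781) = 42204149·79781/gcd = 3367089211369/79781 = 42204149
lcm(42204149, 5797) = 42204149·5797/gcd = 244657451753/17 = 14391614809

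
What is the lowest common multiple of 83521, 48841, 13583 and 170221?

390746901467

lcm(83521, 48841) = 83521·48841/gcd = 4079249161/289 = 14115049
lcm(14115049, 13583) = 14115049·13583/gcd = 191724710567/289 = 663407303
lcm(663407303, 170221) = 663407303·170221/gcd = 112925854523963/289 = 390746901467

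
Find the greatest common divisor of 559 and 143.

559 = 13 · 43
143 = 11 · 13
Common: 13 = 13

13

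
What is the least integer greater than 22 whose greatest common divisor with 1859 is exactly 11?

33

gcd(a, 1859) = 11 forces 11 | a; write a = 11s. Then gcd(11s, 11·169) = 11·gcd(s, 169), so need gcd(s, 169) = 1.
11s > 22 gives s ≥ 3. The least s ≥ 3 coprime to 169 is 3, so a = 11·3 = 33.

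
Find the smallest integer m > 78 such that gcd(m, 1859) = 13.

1859 = 13·143. Any m with gcd(m, 1859) = 13 is a multiple of 13, say 13s, with s coprime to 143.
Need s > 78/13, so s ≥ 7. First s ≥ 7 with gcd(s, 143) = 1 is s = 7. Thus m = 13·7 = 91.

91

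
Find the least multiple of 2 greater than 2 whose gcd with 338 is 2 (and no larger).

Multiples of 2 above 2: 2·2, 2·3, … . Need the cofactor coprime to 338/2 = 169.
Checking s = 2, 3, … the first with gcd(s, 169) = 1 is s = 2, giving 4.

4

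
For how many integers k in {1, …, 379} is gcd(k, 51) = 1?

238

Prime factors of 51: 3, 17. Count integers ≤ 379 divisible by none of them.
By inclusion–exclusion: 379 − ⌊379/3⌋ − ⌊379/17⌋ + ⌊379/51⌋ = 238.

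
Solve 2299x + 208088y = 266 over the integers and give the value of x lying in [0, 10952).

Euclid: 208088 = 90·2299 + 1178; 2299 = 1·1178 + 1121; 1178 = 1·1121 + 57; 1121 = 19·57 + 38; 57 = 1·38 + 19; 38 = 2·19 + 0 → gcd = 19; 266 = 19·14.
Back-substitution yields 2299·(-3711) + 208088·(41) = 19, so one solution is x = -3711·14 = -51954, y = 41·14 = 574.
Solutions in x differ by 208088/19 = 10952; the one in [0, 10952) is -51954 mod 10952 = 2806.

2806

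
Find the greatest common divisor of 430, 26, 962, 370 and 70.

430 = 2 · 5 · 43; 26 = 2 · 13; 962 = 2 · 13 · 37; 370 = 2 · 5 · 37; 70 = 2 · 5 · 7
gcd takes min exponent of each prime: 2 = 2

2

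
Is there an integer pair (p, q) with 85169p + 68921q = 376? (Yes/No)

Yes

By Bézout, 85169p + 68921q = 376 has integer solutions iff gcd(85169, 68921) | 376.
Euclid: 85169 = 1·68921 + 16248; 68921 = 4·16248 + 3929; 16248 = 4·3929 + 532; 3929 = 7·532 + 205; 532 = 2·205 + 122; 205 = 1·122 + 83; 122 = 1·83 + 39; 83 = 2·39 + 5; 39 = 7·5 + 4; 5 = 1·4 + 1; 4 = 4·1 + 0. gcd = 1; 376 mod 1 = 0. Yes.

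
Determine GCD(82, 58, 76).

82 = 2 · 41; 58 = 2 · 29; 76 = 2² · 19
gcd takes min exponent of each prime: 2 = 2

2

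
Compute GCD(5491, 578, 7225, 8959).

289

gcd(5491, 578): 5491 = 9·578 + 289; 578 = 2·289 + 0 → 289
gcd(289, 7225): 7225 = 25·289 + 0 → 289
gcd(289, 8959): 8959 = 31·289 + 0 → 289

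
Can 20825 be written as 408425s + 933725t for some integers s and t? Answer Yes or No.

Yes

gcd(408425, 933725): 933725 = 2·408425 + 116875; 408425 = 3·116875 + 57800; 116875 = 2·57800 + 1275; 57800 = 45·1275 + 425; 1275 = 3·425 + 0 → 425
425 divides 20825, so a solution exists.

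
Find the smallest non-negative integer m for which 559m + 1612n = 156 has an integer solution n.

gcd(559, 1612) = 13 (Euclid: 1612 = 2·559 + 494; 559 = 1·494 + 65; 494 = 7·65 + 39; 65 = 1·39 + 26; 39 = 1·26 + 13; 26 = 2·13 + 0), and 13 | 156.
Extended Euclid: 559·(-49) + 1612·(17) = 13. Scale by 12: m₀ = -588.
General solution m = m₀ + 124t; reducing mod 124 gives m = 32 (and n = -11).

32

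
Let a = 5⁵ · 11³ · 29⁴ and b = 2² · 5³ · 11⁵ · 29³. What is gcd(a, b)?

min exponent per shared prime: 5³ · 11³ · 29³ = 4057719875

4057719875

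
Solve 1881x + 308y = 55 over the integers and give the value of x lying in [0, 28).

11

gcd(1881, 308) = 11 (Euclid: 1881 = 6·308 + 33; 308 = 9·33 + 11; 33 = 3·11 + 0), and 11 | 55.
Extended Euclid: 1881·(-9) + 308·(55) = 11. Scale by 5: x₀ = -45.
General solution x = x₀ + 28t; reducing mod 28 gives x = 11 (and y = -67).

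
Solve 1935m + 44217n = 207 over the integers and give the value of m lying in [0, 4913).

Reduce mod 44217: 1935m ≡ 207 (mod 44217). With g = gcd(1935, 44217) = 9 dividing 207, divide through: 215m ≡ 23 (mod 4913).
Since gcd(215, 4913) = 1, m ≡ 23·(215)⁻¹ ≡ 4776 (mod 4913). Smallest non-negative: 4776.

4776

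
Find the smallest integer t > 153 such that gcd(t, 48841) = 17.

170

48841 = 17·2873. Any t with gcd(t, 48841) = 17 is a multiple of 17, say 17s, with s coprime to 2873.
Need s > 153/17, so s ≥ 10. First s ≥ 10 with gcd(s, 2873) = 1 is s = 10. Thus t = 17·10 = 170.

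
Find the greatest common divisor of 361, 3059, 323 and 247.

19

gcd(361, 3059): 3059 = 8·361 + 171; 361 = 2·171 + 19; 171 = 9·19 + 0 → 19
gcd(19, 323): 323 = 17·19 + 0 → 19
gcd(19, 247): 247 = 13·19 + 0 → 19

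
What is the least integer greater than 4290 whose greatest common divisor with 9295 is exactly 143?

9295 = 143·65. Any x with gcd(x, 9295) = 143 is a multiple of 143, say 143s, with s coprime to 65.
Need s > 4290/143, so s ≥ 31. First s ≥ 31 with gcd(s, 65) = 1 is s = 31. Thus x = 143·31 = 4433.

4433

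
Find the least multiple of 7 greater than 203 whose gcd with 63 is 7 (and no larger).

gcd(m, 63) = 7 forces 7 | m; write m = 7s. Then gcd(7s, 7·9) = 7·gcd(s, 9), so need gcd(s, 9) = 1.
7s > 203 gives s ≥ 30. The least s ≥ 30 coprime to 9 is 31, so m = 7·31 = 217.

217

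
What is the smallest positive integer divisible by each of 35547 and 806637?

35547 = 3 · 17² · 41; 806637 = 3 · 13² · 37 · 43
max exponents: 3 · 13² · 17² · 37 · 41 · 43 = 9557841813

9557841813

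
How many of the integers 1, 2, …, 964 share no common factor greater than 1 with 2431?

762

2431 = 11·13·17. Inclusion–exclusion on these primes:
964 − ⌊964/11⌋ − ⌊964/13⌋ − ⌊964/17⌋ + ⌊964/143⌋ + ⌊964/187⌋ + ⌊964/221⌋ − ⌊964/2431⌋ = 762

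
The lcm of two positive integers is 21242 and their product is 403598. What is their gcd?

From gcd × lcm = pq: gcd = 403598 / 21242 = 19.

19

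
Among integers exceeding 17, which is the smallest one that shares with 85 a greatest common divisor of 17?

Multiples of 17 above 17: 17·2, 17·3, … . Need the cofactor coprime to 85/17 = 5.
Checking s = 2, 3, … the first with gcd(s, 5) = 1 is s = 2, giving 34.

34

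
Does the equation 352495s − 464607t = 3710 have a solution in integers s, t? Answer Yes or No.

No

By Bézout, 352495s − 464607t = 3710 has integer solutions iff gcd(352495, 464607) | 3710.
Euclid: 464607 = 1·352495 + 112112; 352495 = 3·112112 + 16159; 112112 = 6·16159 + 15158; 16159 = 1·15158 + 1001; 15158 = 15·1001 + 143; 1001 = 7·143 + 0. gcd = 143; 3710 mod 143 = 135. No.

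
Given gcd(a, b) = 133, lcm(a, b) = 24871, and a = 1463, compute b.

2261

Using ab = gcd(a,b)·lcm(a,b) = 133·24871 = 3307843, we get b = 3307843/1463 = 2261.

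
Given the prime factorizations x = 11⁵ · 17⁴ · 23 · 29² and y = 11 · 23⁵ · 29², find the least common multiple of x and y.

max exponent per prime: 11⁵ · 17⁴ · 23⁵ · 29² = 72810545897640528373

72810545897640528373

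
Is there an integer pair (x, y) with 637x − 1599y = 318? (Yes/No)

gcd(637, 1599): 1599 = 2·637 + 325; 637 = 1·325 + 312; 325 = 1·312 + 13; 312 = 24·13 + 0 → 13
13 does not divide 318, so a solution does not exist.

No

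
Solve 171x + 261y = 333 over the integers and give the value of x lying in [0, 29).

Euclid: 261 = 1·171 + 90; 171 = 1·90 + 81; 90 = 1·81 + 9; 81 = 9·9 + 0 → gcd = 9; 333 = 9·37.
Back-substitution yields 171·(-3) + 261·(2) = 9, so one solution is x = -3·37 = -111, y = 2·37 = 74.
Solutions in x differ by 261/9 = 29; the one in [0, 29) is -111 mod 29 = 5.

5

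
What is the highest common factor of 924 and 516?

12

Euclid: 924 = 1·516 + 408; 516 = 1·408 + 108; 408 = 3·108 + 84; 108 = 1·84 + 24; 84 = 3·24 + 12; 24 = 2·12 + 0. Last nonzero remainder: 12.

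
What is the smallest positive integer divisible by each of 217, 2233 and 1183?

11698687

217 = 7 · 31; 2233 = 7 · 11 · 29; 1183 = 7 · 13²
lcm takes max exponent of each prime: 7 · 11 · 13² · 29 · 31 = 11698687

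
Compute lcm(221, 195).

3315

221 = 13 · 17; 195 = 3 · 5 · 13
max exponents: 3 · 5 · 13 · 17 = 3315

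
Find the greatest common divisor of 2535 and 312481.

169

2535 = 3 · 5 · 13²
312481 = 13² · 43²
Common: 13² = 169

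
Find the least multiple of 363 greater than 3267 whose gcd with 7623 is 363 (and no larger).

7623 = 363·21. Any x with gcd(x, 7623) = 363 is a multiple of 363, say 363s, with s coprime to 21.
Need s > 3267/363, so s ≥ 10. First s ≥ 10 with gcd(s, 21) = 1 is s = 10. Thus x = 363·10 = 3630.

3630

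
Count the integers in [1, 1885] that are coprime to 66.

Prime factors of 66: 2, 3, 11. Count integers ≤ 1885 divisible by none of them.
By inclusion–exclusion: 1885 − ⌊1885/2⌋ − ⌊1885/3⌋ − ⌊1885/11⌋ + ⌊1885/6⌋ + ⌊1885/22⌋ + ⌊1885/33⌋ − ⌊1885/66⌋ = 572.

572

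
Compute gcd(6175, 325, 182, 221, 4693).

13

gcd(6175, 325): 6175 = 19·325 + 0 → 325
gcd(325, 182): 325 = 1·182 + 143; 182 = 1·143 + 39; 143 = 3·39 + 26; 39 = 1·26 + 13; 26 = 2·13 + 0 → 13
gcd(13, 221): 221 = 17·13 + 0 → 13
gcd(13, 4693): 4693 = 361·13 + 0 → 13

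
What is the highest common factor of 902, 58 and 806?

2

902 = 2 · 11 · 41; 58 = 2 · 29; 806 = 2 · 13 · 31
gcd takes min exponent of each prime: 2 = 2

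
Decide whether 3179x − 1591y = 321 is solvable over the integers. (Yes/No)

gcd(3179, 1591): 3179 = 1·1591 + 1588; 1591 = 1·1588 + 3; 1588 = 529·3 + 1; 3 = 3·1 + 0 → 1
1 divides 321, so a solution exists.

Yes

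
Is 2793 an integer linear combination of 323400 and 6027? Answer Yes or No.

Yes

By Bézout, 323400m + 6027n = 2793 has integer solutions iff gcd(323400, 6027) | 2793.
Euclid: 323400 = 53·6027 + 3969; 6027 = 1·3969 + 2058; 3969 = 1·2058 + 1911; 2058 = 1·1911 + 147; 1911 = 13·147 + 0. gcd = 147; 2793 mod 147 = 0. Yes.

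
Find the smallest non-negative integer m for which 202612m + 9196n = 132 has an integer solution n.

Reduce mod 9196: 202612m ≡ 132 (mod 9196). With g = gcd(202612, 9196) = 4 dividing 132, divide through: 50653m ≡ 33 (mod 2299).
Since gcd(50653, 2299) = 1, m ≡ 33·(50653)⁻¹ ≡ 1012 (mod 2299). Smallest non-negative: 1012.

1012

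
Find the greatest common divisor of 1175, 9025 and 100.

gcd(1175, 9025): 9025 = 7·1175 + 800; 1175 = 1·800 + 375; 800 = 2·375 + 50; 375 = 7·50 + 25; 50 = 2·25 + 0 → 25
gcd(25, 100): 100 = 4·25 + 0 → 25

25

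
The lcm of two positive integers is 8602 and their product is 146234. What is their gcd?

gcd·lcm = product, so gcd = 146234/8602 = 17.

17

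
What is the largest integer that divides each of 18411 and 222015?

18411 = 3 · 17 · 19²
222015 = 3 · 5 · 19² · 41
Common: 3 · 19² = 1083

1083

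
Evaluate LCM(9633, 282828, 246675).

9633 = 3 · 13² · 19; 282828 = 2² · 3 · 7² · 13 · 37; 246675 = 3 · 5² · 11 · 13 · 23
lcm takes max exponent of each prime: 2² · 3 · 5² · 7² · 11 · 13² · 19 · 23 · 37 = 441855113700

441855113700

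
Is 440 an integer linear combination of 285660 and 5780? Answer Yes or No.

Yes

By Bézout, 285660m − 5780n = 440 has integer solutions iff gcd(285660, 5780) | 440.
Euclid: 285660 = 49·5780 + 2440; 5780 = 2·2440 + 900; 2440 = 2·900 + 640; 900 = 1·640 + 260; 640 = 2·260 + 120; 260 = 2·120 + 20; 120 = 6·20 + 0. gcd = 20; 440 mod 20 = 0. Yes.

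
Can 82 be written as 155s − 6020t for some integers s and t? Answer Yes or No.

gcd(155, 6020): 6020 = 38·155 + 130; 155 = 1·130 + 25; 130 = 5·25 + 5; 25 = 5·5 + 0 → 5
5 does not divide 82, so a solution does not exist.

No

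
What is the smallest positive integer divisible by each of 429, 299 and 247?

429 = 3 · 11 · 13; 299 = 13 · 23; 247 = 13 · 19
lcm takes max exponent of each prime: 3 · 11 · 13 · 19 · 23 = 187473

187473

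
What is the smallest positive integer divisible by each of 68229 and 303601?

57380589

gcd first: 303601 = 4·68229 + 30685; 68229 = 2·30685 + 6859; 30685 = 4·6859 + 3249; 6859 = 2·3249 + 361; 3249 = 9·361 + 0 → gcd = 361
lcm = 68229·303601/gcd = 20714392629/361 = 57380589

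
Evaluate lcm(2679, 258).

gcd first: 2679 = 10·258 + 99; 258 = 2·99 + 60; 99 = 1·60 + 39; 60 = 1·39 + 21; 39 = 1·21 + 18; 21 = 1·18 + 3; 18 = 6·3 + 0 → gcd = 3
lcm = 2679·258/gcd = 691182/3 = 230394

230394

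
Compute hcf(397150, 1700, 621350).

397150 = 2 · 5² · 13² · 47; 1700 = 2² · 5² · 17; 621350 = 2 · 5² · 17² · 43
gcd takes min exponent of each prime: 2 · 5² = 50

50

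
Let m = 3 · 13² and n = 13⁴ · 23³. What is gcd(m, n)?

min exponent per shared prime: 13² = 169

169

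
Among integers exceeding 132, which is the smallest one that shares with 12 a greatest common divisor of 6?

138

Multiples of 6 above 132: 6·23, 6·24, … . Need the cofactor coprime to 12/6 = 2.
Checking s = 23, 24, … the first with gcd(s, 2) = 1 is s = 23, giving 138.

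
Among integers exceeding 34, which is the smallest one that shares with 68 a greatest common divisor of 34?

68 = 34·2. Any t with gcd(t, 68) = 34 is a multiple of 34, say 34s, with s coprime to 2.
Need s > 34/34, so s ≥ 2. First s ≥ 2 with gcd(s, 2) = 1 is s = 3. Thus t = 34·3 = 102.

102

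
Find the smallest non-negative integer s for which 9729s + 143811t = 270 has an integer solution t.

15033

Reduce mod 143811: 9729s ≡ 270 (mod 143811). With g = gcd(9729, 143811) = 9 dividing 270, divide through: 1081s ≡ 30 (mod 15979).
Since gcd(1081, 15979) = 1, s ≡ 30·(1081)⁻¹ ≡ 15033 (mod 15979). Smallest non-negative: 15033.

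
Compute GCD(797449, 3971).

797449 = 19² · 47²
3971 = 11 · 19²
Common: 19² = 361

361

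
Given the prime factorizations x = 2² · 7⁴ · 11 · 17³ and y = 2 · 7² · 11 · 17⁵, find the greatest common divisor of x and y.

5296214

min exponent per shared prime: 2 · 7² · 11 · 17³ = 5296214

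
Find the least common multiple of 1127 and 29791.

33574457

gcd first: 29791 = 26·1127 + 489; 1127 = 2·489 + 149; 489 = 3·149 + 42; 149 = 3·42 + 23; 42 = 1·23 + 19; 23 = 1·19 + 4; 19 = 4·4 + 3; 4 = 1·3 + 1; 3 = 3·1 + 0 → gcd = 1
lcm = 1127·29791/gcd = 33574457/1 = 33574457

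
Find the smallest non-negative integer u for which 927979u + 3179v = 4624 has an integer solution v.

Euclid: 927979 = 291·3179 + 2890; 3179 = 1·2890 + 289; 2890 = 10·289 + 0 → gcd = 289; 4624 = 289·16.
Back-substitution yields 927979·(-1) + 3179·(292) = 289, so one solution is u = -1·16 = -16, v = 292·16 = 4672.
Solutions in u differ by 3179/289 = 11; the one in [0, 11) is -16 mod 11 = 6.

6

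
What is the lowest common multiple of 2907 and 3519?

gcd first: 3519 = 1·2907 + 612; 2907 = 4·612 + 459; 612 = 1·459 + 153; 459 = 3·153 + 0 → gcd = 153
lcm = 2907·3519/gcd = 10229733/153 = 66861

66861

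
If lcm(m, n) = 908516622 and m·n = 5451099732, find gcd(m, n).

6

gcd·lcm = product, so gcd = 5451099732/908516622 = 6.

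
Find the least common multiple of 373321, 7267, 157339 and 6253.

552970904941

373321 = 13² · 47²; 7267 = 13² · 43; 157339 = 7² · 13² · 19; 6253 = 13² · 37
lcm takes max exponent of each prime: 7² · 13² · 19 · 37 · 43 · 47² = 552970904941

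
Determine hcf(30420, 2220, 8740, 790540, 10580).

30420 = 2² · 3² · 5 · 13²; 2220 = 2² · 3 · 5 · 37; 8740 = 2² · 5 · 19 · 23; 790540 = 2² · 5 · 29² · 47; 10580 = 2² · 5 · 23²
gcd takes min exponent of each prime: 2² · 5 = 20

20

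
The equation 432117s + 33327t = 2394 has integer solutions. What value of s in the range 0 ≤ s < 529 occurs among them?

233

gcd(432117, 33327) = 63 (Euclid: 432117 = 12·33327 + 32193; 33327 = 1·32193 + 1134; 32193 = 28·1134 + 441; 1134 = 2·441 + 252; 441 = 1·252 + 189; 252 = 1·189 + 63; 189 = 3·63 + 0), and 63 | 2394.
Extended Euclid: 432117·(-147) + 33327·(1906) = 63. Scale by 38: s₀ = -5586.
General solution s = s₀ + 529k; reducing mod 529 gives s = 233 (and t = -3021).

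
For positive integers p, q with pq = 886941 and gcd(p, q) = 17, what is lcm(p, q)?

gcd·lcm = product, so lcm = 886941/17 = 52173.

52173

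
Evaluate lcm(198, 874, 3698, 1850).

147987580950

198 = 2 · 3² · 11; 874 = 2 · 19 · 23; 3698 = 2 · 43²; 1850 = 2 · 5² · 37
lcm takes max exponent of each prime: 2 · 3² · 5² · 11 · 19 · 23 · 37 · 43² = 147987580950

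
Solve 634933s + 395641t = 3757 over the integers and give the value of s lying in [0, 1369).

gcd(634933, 395641) = 289 (Euclid: 634933 = 1·395641 + 239292; 395641 = 1·239292 + 156349; 239292 = 1·156349 + 82943; 156349 = 1·82943 + 73406; 82943 = 1·73406 + 9537; 73406 = 7·9537 + 6647; 9537 = 1·6647 + 2890; 6647 = 2·2890 + 867; 2890 = 3·867 + 289; 867 = 3·289 + 0), and 289 | 3757.
Extended Euclid: 634933·(415) + 395641·(-666) = 289. Scale by 13: s₀ = 5395.
General solution s = s₀ + 1369k; reducing mod 1369 gives s = 1288 (and t = -2067).

1288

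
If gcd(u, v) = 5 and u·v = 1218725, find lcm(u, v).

gcd·lcm = product, so lcm = 1218725/5 = 243745.

243745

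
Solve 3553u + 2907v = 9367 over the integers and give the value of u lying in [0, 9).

Reduce mod 2907: 3553u ≡ 9367 (mod 2907). With g = gcd(3553, 2907) = 323 dividing 9367, divide through: 11u ≡ 29 (mod 9).
Since gcd(11, 9) = 1, u ≡ 29·(11)⁻¹ ≡ 1 (mod 9). Smallest non-negative: 1.

1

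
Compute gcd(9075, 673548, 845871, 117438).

gcd(9075, 673548): 673548 = 74·9075 + 1998; 9075 = 4·1998 + 1083; 1998 = 1·1083 + 915; 1083 = 1·915 + 168; 915 = 5·168 + 75; 168 = 2·75 + 18; 75 = 4·18 + 3; 18 = 6·3 + 0 → 3
gcd(3, 845871): 845871 = 281957·3 + 0 → 3
gcd(3, 117438): 117438 = 39146·3 + 0 → 3

3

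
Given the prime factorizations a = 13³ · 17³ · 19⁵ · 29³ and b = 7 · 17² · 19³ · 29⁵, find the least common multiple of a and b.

3837362748836441556277

max exponent per prime: 7 · 13³ · 17³ · 19⁵ · 29⁵ = 3837362748836441556277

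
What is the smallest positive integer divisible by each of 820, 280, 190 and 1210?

820 = 2² · 5 · 41; 280 = 2³ · 5 · 7; 190 = 2 · 5 · 19; 1210 = 2 · 5 · 11²
lcm takes max exponent of each prime: 2³ · 5 · 7 · 11² · 19 · 41 = 26392520

26392520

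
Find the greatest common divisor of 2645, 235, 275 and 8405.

2645 = 5 · 23²; 235 = 5 · 47; 275 = 5² · 11; 8405 = 5 · 41²
gcd takes min exponent of each prime: 5 = 5

5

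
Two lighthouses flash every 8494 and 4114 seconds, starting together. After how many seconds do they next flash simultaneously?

8494 = 2 · 31 · 137; 4114 = 2 · 11² · 17
max exponents: 2 · 11² · 17 · 31 · 137 = 17472158

17472158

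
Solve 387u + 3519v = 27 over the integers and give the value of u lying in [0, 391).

Euclid: 3519 = 9·387 + 36; 387 = 10·36 + 27; 36 = 1·27 + 9; 27 = 3·9 + 0 → gcd = 9; 27 = 9·3.
Back-substitution yields 387·(-100) + 3519·(11) = 9, so one solution is u = -100·3 = -300, v = 11·3 = 33.
Solutions in u differ by 3519/9 = 391; the one in [0, 391) is -300 mod 391 = 91.

91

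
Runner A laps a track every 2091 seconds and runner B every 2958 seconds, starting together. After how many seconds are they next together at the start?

121278

gcd first: 2958 = 1·2091 + 867; 2091 = 2·867 + 357; 867 = 2·357 + 153; 357 = 2·153 + 51; 153 = 3·51 + 0 → gcd = 51
lcm = 2091·2958/gcd = 6185178/51 = 121278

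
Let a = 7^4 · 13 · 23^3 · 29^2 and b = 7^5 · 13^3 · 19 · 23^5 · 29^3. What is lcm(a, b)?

max exponent per prime: 7^5 · 13^3 · 19 · 23^5 · 29^3 = 110130353117335723627

110130353117335723627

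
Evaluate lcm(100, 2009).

200900

100 = 2² · 5²; 2009 = 7² · 41
max exponents: 2² · 5² · 7² · 41 = 200900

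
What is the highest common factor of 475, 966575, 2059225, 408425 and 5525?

25

gcd(475, 966575): 966575 = 2034·475 + 425; 475 = 1·425 + 50; 425 = 8·50 + 25; 50 = 2·25 + 0 → 25
gcd(25, 2059225): 2059225 = 82369·25 + 0 → 25
gcd(25, 408425): 408425 = 16337·25 + 0 → 25
gcd(25, 5525): 5525 = 221·25 + 0 → 25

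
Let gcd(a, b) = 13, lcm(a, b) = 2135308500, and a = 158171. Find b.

a·b = gcd·lcm = 13·2135308500 = 27759010500, so b = 27759010500/158171 = 175500.

175500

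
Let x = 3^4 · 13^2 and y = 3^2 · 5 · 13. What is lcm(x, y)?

68445

max exponent per prime: 3^4 · 5 · 13^2 = 68445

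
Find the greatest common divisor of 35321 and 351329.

209

35321 = 11 · 13² · 19
351329 = 11 · 19 · 41²
Common: 11 · 19 = 209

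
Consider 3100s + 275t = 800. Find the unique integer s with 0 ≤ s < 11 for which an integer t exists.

7

Reduce mod 275: 3100s ≡ 800 (mod 275). With g = gcd(3100, 275) = 25 dividing 800, divide through: 124s ≡ 32 (mod 11).
Since gcd(124, 11) = 1, s ≡ 32·(124)⁻¹ ≡ 7 (mod 11). Smallest non-negative: 7.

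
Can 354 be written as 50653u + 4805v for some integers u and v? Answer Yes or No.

By Bézout, 50653u + 4805v = 354 has integer solutions iff gcd(50653, 4805) | 354.
Euclid: 50653 = 10·4805 + 2603; 4805 = 1·2603 + 2202; 2603 = 1·2202 + 401; 2202 = 5·401 + 197; 401 = 2·197 + 7; 197 = 28·7 + 1; 7 = 7·1 + 0. gcd = 1; 354 mod 1 = 0. Yes.

Yes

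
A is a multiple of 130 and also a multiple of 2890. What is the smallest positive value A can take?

37570

130 = 2 · 5 · 13; 2890 = 2 · 5 · 17²
max exponents: 2 · 5 · 13 · 17² = 37570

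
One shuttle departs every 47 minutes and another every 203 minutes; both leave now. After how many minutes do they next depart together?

9541

47 = 47; 203 = 7 · 29
max exponents: 7 · 29 · 47 = 9541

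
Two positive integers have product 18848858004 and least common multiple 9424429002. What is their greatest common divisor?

From gcd × lcm = mn: gcd = 18848858004 / 9424429002 = 2.

2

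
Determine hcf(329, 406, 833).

7

329 = 7 · 47; 406 = 2 · 7 · 29; 833 = 7² · 17
gcd takes min exponent of each prime: 7 = 7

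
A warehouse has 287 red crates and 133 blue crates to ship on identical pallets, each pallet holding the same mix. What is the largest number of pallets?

Euclid: 287 = 2·133 + 21; 133 = 6·21 + 7; 21 = 3·7 + 0. Last nonzero remainder: 7.

7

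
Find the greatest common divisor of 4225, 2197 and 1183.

gcd(4225, 2197): 4225 = 1·2197 + 2028; 2197 = 1·2028 + 169; 2028 = 12·169 + 0 → 169
gcd(169, 1183): 1183 = 7·169 + 0 → 169

169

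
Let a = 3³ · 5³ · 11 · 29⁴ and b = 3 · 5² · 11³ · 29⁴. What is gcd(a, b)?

583506825

min exponent per shared prime: 3 · 5² · 11 · 29⁴ = 583506825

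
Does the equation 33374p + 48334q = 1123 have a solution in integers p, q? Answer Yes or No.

By Bézout, 33374p + 48334q = 1123 has integer solutions iff gcd(33374, 48334) | 1123.
Euclid: 48334 = 1·33374 + 14960; 33374 = 2·14960 + 3454; 14960 = 4·3454 + 1144; 3454 = 3·1144 + 22; 1144 = 52·22 + 0. gcd = 22; 1123 mod 22 = 1. No.

No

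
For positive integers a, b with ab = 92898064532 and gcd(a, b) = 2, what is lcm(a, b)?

Since gcd(a,b)·lcm(a,b) = ab, lcm = 92898064532/2 = 46449032266.

46449032266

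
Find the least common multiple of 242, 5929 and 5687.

242 = 2 · 11²; 5929 = 7² · 11²; 5687 = 11² · 47
lcm takes max exponent of each prime: 2 · 7² · 11² · 47 = 557326

557326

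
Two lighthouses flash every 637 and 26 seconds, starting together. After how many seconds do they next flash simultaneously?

1274

637 = 7² · 13; 26 = 2 · 13
max exponents: 2 · 7² · 13 = 1274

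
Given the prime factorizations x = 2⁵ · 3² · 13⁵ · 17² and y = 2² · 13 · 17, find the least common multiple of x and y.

30903458976

max exponent per prime: 2⁵ · 3² · 13⁵ · 17² = 30903458976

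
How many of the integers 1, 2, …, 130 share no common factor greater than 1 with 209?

113

Prime factors of 209: 11, 19. Count integers ≤ 130 divisible by none of them.
By inclusion–exclusion: 130 − ⌊130/11⌋ − ⌊130/19⌋ + ⌊130/209⌋ = 113.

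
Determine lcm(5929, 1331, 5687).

5929 = 7² · 11²; 1331 = 11³; 5687 = 11² · 47
lcm takes max exponent of each prime: 7² · 11³ · 47 = 3065293

3065293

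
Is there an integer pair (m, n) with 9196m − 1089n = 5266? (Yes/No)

gcd(9196, 1089): 9196 = 8·1089 + 484; 1089 = 2·484 + 121; 484 = 4·121 + 0 → 121
121 does not divide 5266, so a solution does not exist.

No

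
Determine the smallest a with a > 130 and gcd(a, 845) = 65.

195

845 = 65·13. Any a with gcd(a, 845) = 65 is a multiple of 65, say 65s, with s coprime to 13.
Need s > 130/65, so s ≥ 3. First s ≥ 3 with gcd(s, 13) = 1 is s = 3. Thus a = 65·3 = 195.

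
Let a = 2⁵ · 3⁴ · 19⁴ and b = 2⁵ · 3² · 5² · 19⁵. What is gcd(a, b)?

37532448

min exponent per shared prime: 2⁵ · 3² · 19⁴ = 37532448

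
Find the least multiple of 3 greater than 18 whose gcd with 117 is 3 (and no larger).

21

gcd(t, 117) = 3 forces 3 | t; write t = 3s. Then gcd(3s, 3·39) = 3·gcd(s, 39), so need gcd(s, 39) = 1.
3s > 18 gives s ≥ 7. The least s ≥ 7 coprime to 39 is 7, so t = 3·7 = 21.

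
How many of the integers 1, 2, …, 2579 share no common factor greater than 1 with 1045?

Prime factors of 1045: 5, 11, 19. Count integers ≤ 2579 divisible by none of them.
By inclusion–exclusion: 2579 − ⌊2579/5⌋ − ⌊2579/11⌋ − ⌊2579/19⌋ + ⌊2579/55⌋ + ⌊2579/95⌋ + ⌊2579/209⌋ − ⌊2579/1045⌋ = 1778.

1778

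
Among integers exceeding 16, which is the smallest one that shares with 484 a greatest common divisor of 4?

20

Multiples of 4 above 16: 4·5, 4·6, … . Need the cofactor coprime to 484/4 = 121.
Checking s = 5, 6, … the first with gcd(s, 121) = 1 is s = 5, giving 20.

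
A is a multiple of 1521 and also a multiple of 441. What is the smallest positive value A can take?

74529

gcd first: 1521 = 3·441 + 198; 441 = 2·198 + 45; 198 = 4·45 + 18; 45 = 2·18 + 9; 18 = 2·9 + 0 → gcd = 9
lcm = 1521·441/gcd = 670761/9 = 74529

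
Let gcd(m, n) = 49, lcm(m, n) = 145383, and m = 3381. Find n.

m·n = gcd·lcm = 49·145383 = 7123767, so n = 7123767/3381 = 2107.

2107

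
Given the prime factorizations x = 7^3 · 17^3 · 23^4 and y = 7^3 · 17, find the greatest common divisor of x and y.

min exponent per shared prime: 7^3 · 17 = 5831

5831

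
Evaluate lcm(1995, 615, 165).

899745

lcm(1995, 615) = 1995·615/gcd = 1226925/15 = 81795
lcm(81795, 165) = 81795·165/gcd = 13496175/15 = 899745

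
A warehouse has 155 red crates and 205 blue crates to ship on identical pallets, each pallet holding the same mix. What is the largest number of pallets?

Euclid: 205 = 1·155 + 50; 155 = 3·50 + 5; 50 = 10·5 + 0. Last nonzero remainder: 5.

5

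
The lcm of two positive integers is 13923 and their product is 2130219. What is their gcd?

From gcd × lcm = ab: gcd = 2130219 / 13923 = 153.

153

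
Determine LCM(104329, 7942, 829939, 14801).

19667894422

104329 = 17² · 19²; 7942 = 2 · 11 · 19²; 829939 = 11² · 19³; 14801 = 19² · 41
lcm takes max exponent of each prime: 2 · 11² · 17² · 19³ · 41 = 19667894422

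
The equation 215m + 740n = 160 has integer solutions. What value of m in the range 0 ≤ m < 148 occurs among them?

gcd(215, 740) = 5 (Euclid: 740 = 3·215 + 95; 215 = 2·95 + 25; 95 = 3·25 + 20; 25 = 1·20 + 5; 20 = 4·5 + 0), and 5 | 160.
Extended Euclid: 215·(31) + 740·(-9) = 5. Scale by 32: m₀ = 992.
General solution m = m₀ + 148t; reducing mod 148 gives m = 104 (and n = -30).

104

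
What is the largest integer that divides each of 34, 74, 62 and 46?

2

gcd(34, 74): 74 = 2·34 + 6; 34 = 5·6 + 4; 6 = 1·4 + 2; 4 = 2·2 + 0 → 2
gcd(2, 62): 62 = 31·2 + 0 → 2
gcd(2, 46): 46 = 23·2 + 0 → 2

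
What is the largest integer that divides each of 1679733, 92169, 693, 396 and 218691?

1679733 = 3² · 11 · 19² · 47; 92169 = 3² · 7² · 11 · 19; 693 = 3² · 7 · 11; 396 = 2² · 3² · 11; 218691 = 3² · 11 · 47²
gcd takes min exponent of each prime: 3² · 11 = 99

99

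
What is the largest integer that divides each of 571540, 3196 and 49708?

gcd(571540, 3196): 571540 = 178·3196 + 2652; 3196 = 1·2652 + 544; 2652 = 4·544 + 476; 544 = 1·476 + 68; 476 = 7·68 + 0 → 68
gcd(68, 49708): 49708 = 731·68 + 0 → 68

68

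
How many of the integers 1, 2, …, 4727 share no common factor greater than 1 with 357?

Prime factors of 357: 3, 7, 17. Count integers ≤ 4727 divisible by none of them.
By inclusion–exclusion: 4727 − ⌊4727/3⌋ − ⌊4727/7⌋ − ⌊4727/17⌋ + ⌊4727/21⌋ + ⌊4727/51⌋ + ⌊4727/119⌋ − ⌊4727/357⌋ = 2542.

2542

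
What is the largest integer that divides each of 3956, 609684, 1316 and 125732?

4

3956 = 2² · 23 · 43; 609684 = 2² · 3 · 23 · 47²; 1316 = 2² · 7 · 47; 125732 = 2² · 17 · 43²
gcd takes min exponent of each prime: 2² = 4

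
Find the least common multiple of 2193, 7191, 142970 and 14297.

2600481330

2193 = 3 · 17 · 43; 7191 = 3² · 17 · 47; 142970 = 2 · 5 · 17 · 29²; 14297 = 17 · 29²
lcm takes max exponent of each prime: 2 · 3² · 5 · 17 · 29² · 43 · 47 = 2600481330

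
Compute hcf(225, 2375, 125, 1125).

gcd(225, 2375): 2375 = 10·225 + 125; 225 = 1·125 + 100; 125 = 1·100 + 25; 100 = 4·25 + 0 → 25
gcd(25, 125): 125 = 5·25 + 0 → 25
gcd(25, 1125): 1125 = 45·25 + 0 → 25

25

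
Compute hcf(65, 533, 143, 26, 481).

13

gcd(65, 533): 533 = 8·65 + 13; 65 = 5·13 + 0 → 13
gcd(13, 143): 143 = 11·13 + 0 → 13
gcd(13, 26): 26 = 2·13 + 0 → 13
gcd(13, 481): 481 = 37·13 + 0 → 13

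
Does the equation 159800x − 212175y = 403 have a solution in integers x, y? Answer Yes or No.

No

By Bézout, 159800x − 212175y = 403 has integer solutions iff gcd(159800, 212175) | 403.
Euclid: 212175 = 1·159800 + 52375; 159800 = 3·52375 + 2675; 52375 = 19·2675 + 1550; 2675 = 1·1550 + 1125; 1550 = 1·1125 + 425; 1125 = 2·425 + 275; 425 = 1·275 + 150; 275 = 1·150 + 125; 150 = 1·125 + 25; 125 = 5·25 + 0. gcd = 25; 403 mod 25 = 3. No.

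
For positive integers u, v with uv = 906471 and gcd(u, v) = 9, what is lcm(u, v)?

For any two positive integers, gcd × lcm equals their product. Hence lcm = 906471 / 9 = 100719.

100719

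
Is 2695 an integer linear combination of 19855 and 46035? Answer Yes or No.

Yes

gcd(19855, 46035): 46035 = 2·19855 + 6325; 19855 = 3·6325 + 880; 6325 = 7·880 + 165; 880 = 5·165 + 55; 165 = 3·55 + 0 → 55
55 divides 2695, so a solution exists.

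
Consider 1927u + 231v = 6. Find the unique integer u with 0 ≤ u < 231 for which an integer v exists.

3

Euclid: 1927 = 8·231 + 79; 231 = 2·79 + 73; 79 = 1·73 + 6; 73 = 12·6 + 1; 6 = 6·1 + 0 → gcd = 1; 6 = 1·6.
Back-substitution yields 1927·(-38) + 231·(317) = 1, so one solution is u = -38·6 = -228, v = 317·6 = 1902.
Solutions in u differ by 231/1 = 231; the one in [0, 231) is -228 mod 231 = 3.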